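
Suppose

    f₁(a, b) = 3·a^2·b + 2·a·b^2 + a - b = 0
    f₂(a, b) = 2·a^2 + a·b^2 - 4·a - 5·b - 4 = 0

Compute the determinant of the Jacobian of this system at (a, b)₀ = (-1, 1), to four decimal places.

J = [[6·a·b + 2·b^2 + 1, 3·a^2 + 4·a·b - 1], [4·a + b^2 - 4, 2·a·b - 5]].
At the point, J = [[-3.0000, -2.0000], [-7.0000, -7.0000]].
det J = 7.0000.

7.0000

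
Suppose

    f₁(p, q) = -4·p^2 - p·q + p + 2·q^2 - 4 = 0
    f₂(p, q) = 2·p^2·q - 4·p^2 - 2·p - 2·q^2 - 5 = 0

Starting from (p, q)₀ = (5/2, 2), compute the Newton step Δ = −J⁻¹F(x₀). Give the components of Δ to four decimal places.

(-0.0808, 3.9641)

At (5/2, 2): F = (-23.5000, -18.0000).
Jacobian J = [[-8·p - q + 1, -p + 4·q], [4·p·q - 8·p - 2, 2·p^2 - 4·q]].
At the point, J = [[-21.0000, 5.5000], [-2.0000, 4.5000]] (det J = -83.5000).
Solving J·Δ = −F gives Δ = (-0.0808, 3.9641).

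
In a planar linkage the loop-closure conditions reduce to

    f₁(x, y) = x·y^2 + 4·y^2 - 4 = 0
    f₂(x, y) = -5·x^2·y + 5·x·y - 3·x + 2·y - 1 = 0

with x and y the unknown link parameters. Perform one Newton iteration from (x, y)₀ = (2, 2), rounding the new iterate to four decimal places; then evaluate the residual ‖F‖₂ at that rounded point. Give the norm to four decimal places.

8.7568

At (2, 2): F = (20.0000, -23.0000).
Jacobian J = [[y^2, 2·x·y + 8·y], [-10·x·y + 5·y - 3, -5·x^2 + 5·x + 2]].
At the point, J = [[4.0000, 24.0000], [-33.0000, -8.0000]] (det J = 760.0000).
Solving J·Δ = −F gives Δ = (-0.5158, -0.7474).
Then the next iterate is (x, y)₁ = (1.4842, 1.2526).
Re-evaluating at (1.4842, 1.2526): F = (4.604747, -7.448303), so ‖F‖₂ = 8.7568.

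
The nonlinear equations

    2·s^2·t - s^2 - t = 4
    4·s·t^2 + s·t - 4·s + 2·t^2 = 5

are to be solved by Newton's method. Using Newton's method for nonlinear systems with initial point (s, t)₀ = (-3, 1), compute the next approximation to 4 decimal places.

(-3.0826, 0.7355)

At (-3, 1): F = (4.0000, -6.0000).
Jacobian J = [[4·s·t - 2·s, 2·s^2 - 1], [4·t^2 + t - 4, 8·s·t + s + 4·t]].
At the point, J = [[-6.0000, 17.0000], [1.0000, -23.0000]] (det J = 121.0000).
Solving J·Δ = −F gives Δ = (-0.0826, -0.2645).
Then the next iterate is (s, t)₁ = (-3.0826, 0.7355).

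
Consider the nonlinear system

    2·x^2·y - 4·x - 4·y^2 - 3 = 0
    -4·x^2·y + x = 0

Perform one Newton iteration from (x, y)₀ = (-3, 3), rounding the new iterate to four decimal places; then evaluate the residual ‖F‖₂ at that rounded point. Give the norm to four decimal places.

33.9780

At (-3, 3): F = (27.0000, -111.0000).
Jacobian J = [[4·x·y - 4, 2·x^2 - 8·y], [-8·x·y + 1, -4·x^2]].
At the point, J = [[-40.0000, -6.0000], [73.0000, -36.0000]] (det J = 1878.0000).
Solving J·Δ = −F gives Δ = (0.8722, -1.3147).
Then the next iterate is (x, y)₁ = (-2.1278, 1.6853).
Re-evaluating at (-2.1278, 1.6853): F = (9.410758, -32.648804), so ‖F‖₂ = 33.9780.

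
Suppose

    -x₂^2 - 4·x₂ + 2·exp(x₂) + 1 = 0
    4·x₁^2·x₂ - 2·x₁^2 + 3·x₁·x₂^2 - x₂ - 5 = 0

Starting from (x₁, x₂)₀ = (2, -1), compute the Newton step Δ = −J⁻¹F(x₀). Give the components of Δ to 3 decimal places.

(-0.512, 3.746)

At (2, -1): F = (4.73576, -22.000).
Jacobian J = [[0, -2·x₂ + 2·exp(x₂) - 4], [8·x₁·x₂ - 4·x₁ + 3·x₂^2, 4·x₁^2 + 6·x₁·x₂ - 1]].
At the point, J = [[0.000, -1.26424], [-21.000, 3.000]] (det J = -26.54906).
Solving J·Δ = −F gives Δ = (-0.512, 3.746).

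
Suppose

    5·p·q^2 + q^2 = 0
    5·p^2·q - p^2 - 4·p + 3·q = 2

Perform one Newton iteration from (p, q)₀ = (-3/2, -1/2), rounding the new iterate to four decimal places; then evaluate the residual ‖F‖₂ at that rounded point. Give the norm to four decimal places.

At (-3/2, -1/2): F = (-1.6250, -5.3750).
Jacobian J = [[5·q^2, 10·p·q + 2·q], [10·p·q - 2·p - 4, 5·p^2 + 3]].
At the point, J = [[1.2500, 6.5000], [6.5000, 14.2500]] (det J = -24.4375).
Solving J·Δ = −F gives Δ = (0.4821, 0.1573).
Then the next iterate is (p, q)₁ = (-1.0179, -0.3427).
Re-evaluating at (-1.0179, -0.3427): F = (-0.480284, -1.768013), so ‖F‖₂ = 1.8321.

1.8321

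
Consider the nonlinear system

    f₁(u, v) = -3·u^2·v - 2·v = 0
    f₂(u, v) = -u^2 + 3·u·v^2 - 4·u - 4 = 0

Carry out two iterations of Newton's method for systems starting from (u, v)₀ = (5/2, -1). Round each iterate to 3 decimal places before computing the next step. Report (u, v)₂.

(-0.287, -1.660)

At (5/2, -1): F = (20.750, -12.750).
Jacobian J = [[-6·u·v, -3·u^2 - 2], [-2·u + 3·v^2 - 4, 6·u·v]].
At the point, J = [[15.000, -20.750], [-6.000, -15.000]] (det J = -349.500).
Solving J·Δ = −F gives Δ = (-1.648, -0.191).
Then the next iterate is (u, v)₁ = (0.852, -1.191).
Round to (0.852, -1.191) and repeat: F = (4.97565, -4.50827), J = [[6.08839, -4.17771], [-1.44856, -6.08839]].
Δ = (-1.139, -0.469), so (u, v)₂ = (-0.287, -1.660).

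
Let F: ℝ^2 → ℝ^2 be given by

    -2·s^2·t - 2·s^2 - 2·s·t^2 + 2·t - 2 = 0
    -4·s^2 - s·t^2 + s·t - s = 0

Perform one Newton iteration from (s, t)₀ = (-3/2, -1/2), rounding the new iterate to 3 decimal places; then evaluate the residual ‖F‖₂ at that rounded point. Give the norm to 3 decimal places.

1.612

At (-3/2, -1/2): F = (-4.500, -6.375).
Jacobian J = [[-4·s·t - 4·s - 2·t^2, -2·s^2 - 4·s·t + 2], [-8·s - t^2 + t - 1, -2·s·t + s]].
At the point, J = [[2.500, -5.500], [10.250, -3.000]] (det J = 48.875).
Solving J·Δ = −F gives Δ = (0.441, -0.618).
Then the next iterate is (s, t)₁ = (-1.059, -1.118).
Re-evaluating at (-1.059, -1.118): F = (-1.32399, -0.91929), so ‖F‖₂ = 1.612.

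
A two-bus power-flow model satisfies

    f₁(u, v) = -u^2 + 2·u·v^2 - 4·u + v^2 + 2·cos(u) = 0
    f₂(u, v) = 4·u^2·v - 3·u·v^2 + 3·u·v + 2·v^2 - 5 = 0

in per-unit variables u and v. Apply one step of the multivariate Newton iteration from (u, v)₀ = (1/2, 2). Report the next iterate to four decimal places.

At (1/2, 2): F = (7.505165, 2.0000).
Jacobian J = [[-2·u + 2·v^2 - 2·sin(u) - 4, 4·u·v + 2·v], [8·u·v - 3·v^2 + 3·v, 4·u^2 - 6·u·v + 3·u + 4·v]].
At the point, J = [[2.041149, 8.0000], [2.0000, 4.5000]] (det J = -6.814830).
Solving J·Δ = −F gives Δ = (2.6080, -1.6036).
Then the next iterate is (u, v)₁ = (3.1080, 0.3964).

(3.1080, 0.3964)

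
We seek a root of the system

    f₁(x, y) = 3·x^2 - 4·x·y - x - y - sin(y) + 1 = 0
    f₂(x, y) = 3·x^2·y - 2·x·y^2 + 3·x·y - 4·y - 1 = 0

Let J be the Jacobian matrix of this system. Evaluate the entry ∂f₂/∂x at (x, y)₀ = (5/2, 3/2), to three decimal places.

∂f₂/∂x = 6·x·y - 2·y^2 + 3·y.
At (5/2, 3/2) this is 22.500.

22.500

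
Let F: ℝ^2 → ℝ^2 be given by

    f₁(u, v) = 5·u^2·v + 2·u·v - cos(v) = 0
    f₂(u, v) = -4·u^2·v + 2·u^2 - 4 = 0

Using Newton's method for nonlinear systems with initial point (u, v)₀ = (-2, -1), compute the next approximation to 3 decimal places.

(-1.492, -0.512)

At (-2, -1): F = (-16.54030, 20.000).
Jacobian J = [[10·u·v + 2·v, 5·u^2 + 2·u + sin(v)], [-8·u·v + 4·u, -4·u^2]].
At the point, J = [[18.000, 15.15853], [-24.000, -16.000]] (det J = 75.80470).
Solving J·Δ = −F gives Δ = (0.508, 0.488).
Then the next iterate is (u, v)₁ = (-1.492, -0.512).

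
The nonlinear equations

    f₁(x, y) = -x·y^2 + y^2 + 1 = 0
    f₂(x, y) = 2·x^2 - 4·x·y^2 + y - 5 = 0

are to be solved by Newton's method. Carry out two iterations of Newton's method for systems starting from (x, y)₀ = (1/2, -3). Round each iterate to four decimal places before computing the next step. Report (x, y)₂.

(0.4089, 0.3935)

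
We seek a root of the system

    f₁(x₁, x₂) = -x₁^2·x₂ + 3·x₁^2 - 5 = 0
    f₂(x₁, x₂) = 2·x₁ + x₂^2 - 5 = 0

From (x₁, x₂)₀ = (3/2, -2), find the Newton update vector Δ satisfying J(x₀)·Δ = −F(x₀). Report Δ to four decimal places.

At (3/2, -2): F = (6.2500, 2.0000).
Jacobian J = [[-2·x₁·x₂ + 6·x₁, -x₁^2], [2, 2·x₂]].
At the point, J = [[15.0000, -2.2500], [2.0000, -4.0000]] (det J = -55.5000).
Solving J·Δ = −F gives Δ = (-0.3694, 0.3153).

(-0.3694, 0.3153)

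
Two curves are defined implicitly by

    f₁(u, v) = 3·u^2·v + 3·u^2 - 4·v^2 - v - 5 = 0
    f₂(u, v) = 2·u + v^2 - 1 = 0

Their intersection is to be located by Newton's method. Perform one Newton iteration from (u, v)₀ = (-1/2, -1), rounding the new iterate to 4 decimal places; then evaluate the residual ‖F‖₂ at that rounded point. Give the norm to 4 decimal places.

At (-1/2, -1): F = (-8.0000, -1.0000).
Jacobian J = [[6·u·v + 6·u, 3·u^2 - 8·v - 1], [2, 2·v]].
At the point, J = [[0.0000, 7.7500], [2.0000, -2.0000]] (det J = -15.5000).
Solving J·Δ = −F gives Δ = (1.5323, 1.0323).
Then the next iterate is (u, v)₁ = (1.0323, 0.0323).
Re-evaluating at (1.0323, 0.0323): F = (-1.736282, 1.065643), so ‖F‖₂ = 2.0372.

2.0372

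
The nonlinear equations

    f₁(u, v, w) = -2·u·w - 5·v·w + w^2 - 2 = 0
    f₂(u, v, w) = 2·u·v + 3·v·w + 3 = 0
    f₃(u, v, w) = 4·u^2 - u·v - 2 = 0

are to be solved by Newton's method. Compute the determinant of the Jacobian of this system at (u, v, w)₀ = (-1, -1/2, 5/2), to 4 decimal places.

234.2500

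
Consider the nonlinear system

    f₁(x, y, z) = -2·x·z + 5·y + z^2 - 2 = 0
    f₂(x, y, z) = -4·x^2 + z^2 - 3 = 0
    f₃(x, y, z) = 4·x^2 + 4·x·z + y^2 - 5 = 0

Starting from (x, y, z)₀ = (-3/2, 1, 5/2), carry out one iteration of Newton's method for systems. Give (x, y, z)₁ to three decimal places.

(-0.264, 1.790, 0.685)

At (-3/2, 1, 5/2): F = (16.750, -5.750, -10.000).
Jacobian J = [[-2·z, 5, -2·x + 2·z], [-8·x, 0, 2·z], [8·x + 4·z, 2·y, 4·x]].
At the point, J = [[-5.000, 5.000, 8.000], [12.000, 0.000, 5.000], [-2.000, 2.000, -6.000]] (det J = 552.000).
Solving J·Δ = −F gives Δ = (1.236, 0.790, -1.815).
Then the next iterate is (x, y, z)₁ = (-0.264, 1.790, 0.685).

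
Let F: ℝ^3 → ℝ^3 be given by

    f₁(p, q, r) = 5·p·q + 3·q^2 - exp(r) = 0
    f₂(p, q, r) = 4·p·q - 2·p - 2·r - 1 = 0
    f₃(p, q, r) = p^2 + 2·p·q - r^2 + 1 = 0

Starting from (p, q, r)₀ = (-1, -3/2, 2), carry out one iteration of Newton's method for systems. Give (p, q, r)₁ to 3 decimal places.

At (-1, -3/2, 2): F = (6.86094, 3.000, 1.000).
Jacobian J = [[5·q, 5·p + 6·q, -exp(r)], [4·q - 2, 4·p, -2], [2·p + 2·q, 2·p, -2·r]].
At the point, J = [[-7.500, -14.000, -7.38906], [-8.000, -4.000, -2.000], [-5.000, -2.000, -4.000]] (det J = 247.55622).
Solving J·Δ = −F gives Δ = (0.173, 0.516, -0.224).
Then the next iterate is (p, q, r)₁ = (-0.827, -0.984, 1.776).

(-0.827, -0.984, 1.776)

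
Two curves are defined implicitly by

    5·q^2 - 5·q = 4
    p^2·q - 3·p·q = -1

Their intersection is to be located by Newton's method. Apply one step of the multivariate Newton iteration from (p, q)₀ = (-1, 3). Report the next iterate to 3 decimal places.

At (-1, 3): F = (26.000, 13.000).
Jacobian J = [[0, 10·q - 5], [2·p·q - 3·q, p^2 - 3·p]].
At the point, J = [[0.000, 25.000], [-15.000, 4.000]] (det J = 375.000).
Solving J·Δ = −F gives Δ = (0.589, -1.040).
Then the next iterate is (p, q)₁ = (-0.411, 1.960).

(-0.411, 1.960)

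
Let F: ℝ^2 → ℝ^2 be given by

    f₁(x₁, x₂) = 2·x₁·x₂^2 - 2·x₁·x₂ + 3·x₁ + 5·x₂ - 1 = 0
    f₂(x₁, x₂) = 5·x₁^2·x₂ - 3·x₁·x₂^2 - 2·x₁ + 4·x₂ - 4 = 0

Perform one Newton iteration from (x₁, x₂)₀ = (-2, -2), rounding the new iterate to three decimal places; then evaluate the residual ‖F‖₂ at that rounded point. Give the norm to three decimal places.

At (-2, -2): F = (-41.000, -24.000).
Jacobian J = [[2·x₂^2 - 2·x₂ + 3, 4·x₁·x₂ - 2·x₁ + 5], [10·x₁·x₂ - 3·x₂^2 - 2, 5·x₁^2 - 6·x₁·x₂ + 4]].
At the point, J = [[15.000, 25.000], [26.000, 0.000]] (det J = -650.000).
Solving J·Δ = −F gives Δ = (0.923, 1.086).
Then the next iterate is (x₁, x₂)₁ = (-1.077, -0.914).
Re-evaluating at (-1.077, -0.914): F = (-12.56920, -8.10371), so ‖F‖₂ = 14.955.

14.955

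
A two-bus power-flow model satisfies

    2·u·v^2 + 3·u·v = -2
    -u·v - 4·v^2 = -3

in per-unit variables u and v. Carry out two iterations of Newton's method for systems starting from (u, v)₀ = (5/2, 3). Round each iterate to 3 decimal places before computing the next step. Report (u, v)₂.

At (5/2, 3): F = (69.500, -40.500).
Jacobian J = [[2·v^2 + 3·v, 4·u·v + 3·u], [-v, -u - 8·v]].
At the point, J = [[27.000, 37.500], [-3.000, -26.500]] (det J = -603.000).
Solving J·Δ = −F gives Δ = (-0.536, -1.468).
Then the next iterate is (u, v)₁ = (1.964, 1.532).
Round to (1.964, 1.532) and repeat: F = (20.24565, -9.39694), J = [[9.29005, 17.92739], [-1.532, -14.220]].
Δ = (-1.141, -0.538), so (u, v)₂ = (0.823, 0.994).

(0.823, 0.994)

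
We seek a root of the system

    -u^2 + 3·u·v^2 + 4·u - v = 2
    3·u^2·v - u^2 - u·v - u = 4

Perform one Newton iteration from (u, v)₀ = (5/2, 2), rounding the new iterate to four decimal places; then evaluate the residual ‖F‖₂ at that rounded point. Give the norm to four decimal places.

At (5/2, 2): F = (29.7500, 19.7500).
Jacobian J = [[-2·u + 3·v^2 + 4, 6·u·v - 1], [6·u·v - 2·u - v - 1, 3·u^2 - u]].
At the point, J = [[11.0000, 29.0000], [22.0000, 16.2500]] (det J = -459.2500).
Solving J·Δ = −F gives Δ = (-0.1945, -0.9521).
Then the next iterate is (u, v)₁ = (2.3055, 1.0479).
Re-evaluating at (2.3055, 1.0479): F = (8.453740, 2.673040), so ‖F‖₂ = 8.8663.

8.8663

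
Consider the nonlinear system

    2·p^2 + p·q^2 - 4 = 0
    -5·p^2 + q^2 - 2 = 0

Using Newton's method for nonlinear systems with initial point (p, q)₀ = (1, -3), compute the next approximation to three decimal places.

At (1, -3): F = (7.000, 2.000).
Jacobian J = [[4·p + q^2, 2·p·q], [-10·p, 2·q]].
At the point, J = [[13.000, -6.000], [-10.000, -6.000]] (det J = -138.000).
Solving J·Δ = −F gives Δ = (-0.217, 0.696).
Then the next iterate is (p, q)₁ = (0.783, -2.304).

(0.783, -2.304)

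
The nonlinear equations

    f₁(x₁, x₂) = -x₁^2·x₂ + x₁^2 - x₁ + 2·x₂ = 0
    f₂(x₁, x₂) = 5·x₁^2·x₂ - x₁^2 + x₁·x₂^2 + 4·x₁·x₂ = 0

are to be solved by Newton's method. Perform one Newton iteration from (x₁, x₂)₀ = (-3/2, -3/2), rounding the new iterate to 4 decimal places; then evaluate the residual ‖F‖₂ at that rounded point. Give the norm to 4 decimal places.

3.9359

At (-3/2, -3/2): F = (4.1250, -13.5000).
Jacobian J = [[-2·x₁·x₂ + 2·x₁ - 1, -x₁^2 + 2], [10·x₁·x₂ - 2·x₁ + x₂^2 + 4·x₂, 5·x₁^2 + 2·x₁·x₂ + 4·x₁]].
At the point, J = [[-8.5000, -0.2500], [21.7500, 9.7500]] (det J = -77.4375).
Solving J·Δ = −F gives Δ = (0.4758, 0.3232).
Then the next iterate is (x₁, x₂)₁ = (-1.0242, -1.1768).
Re-evaluating at (-1.0242, -1.1768): F = (0.954032, -3.818475), so ‖F‖₂ = 3.9359.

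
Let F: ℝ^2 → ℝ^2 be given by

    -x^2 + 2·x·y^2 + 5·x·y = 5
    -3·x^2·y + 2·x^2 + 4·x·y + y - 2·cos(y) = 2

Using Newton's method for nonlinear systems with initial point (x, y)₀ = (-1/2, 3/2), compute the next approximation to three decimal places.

At (-1/2, 3/2): F = (-11.250, -4.26647).
Jacobian J = [[-2·x + 2·y^2 + 5·y, 4·x·y + 5·x], [-6·x·y + 4·x + 4·y, -3·x^2 + 4·x + 2·sin(y) + 1]].
At the point, J = [[13.000, -5.500], [8.500, 0.24499]] (det J = 49.93487).
Solving J·Δ = −F gives Δ = (0.525, -0.804).
Then the next iterate is (x, y)₁ = (0.025, 0.696).

(0.025, 0.696)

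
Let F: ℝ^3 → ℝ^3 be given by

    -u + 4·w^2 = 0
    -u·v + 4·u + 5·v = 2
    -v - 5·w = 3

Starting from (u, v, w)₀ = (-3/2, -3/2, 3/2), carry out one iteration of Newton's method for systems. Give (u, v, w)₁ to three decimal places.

(15.627, -13.261, 2.052)

At (-3/2, -3/2, 3/2): F = (10.500, -17.750, -9.000).
Jacobian J = [[-1, 0, 8·w], [-v + 4, -u + 5, 0], [0, -1, -5]].
At the point, J = [[-1.000, 0.000, 12.000], [5.500, 6.500, 0.000], [0.000, -1.000, -5.000]] (det J = -33.500).
Solving J·Δ = −F gives Δ = (17.127, -11.761, 0.552).
Then the next iterate is (u, v, w)₁ = (15.627, -13.261, 2.052).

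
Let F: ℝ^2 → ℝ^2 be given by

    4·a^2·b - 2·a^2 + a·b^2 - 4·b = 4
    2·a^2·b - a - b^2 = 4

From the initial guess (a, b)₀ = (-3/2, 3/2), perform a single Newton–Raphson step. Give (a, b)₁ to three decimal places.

At (-3/2, 3/2): F = (-4.375, 2.000).
Jacobian J = [[8·a·b - 4·a + b^2, 4·a^2 + 2·a·b - 4], [4·a·b - 1, 2·a^2 - 2·b]].
At the point, J = [[-9.750, 0.500], [-10.000, 1.500]] (det J = -9.625).
Solving J·Δ = −F gives Δ = (-0.786, -6.571).
Then the next iterate is (a, b)₁ = (-2.286, -5.071).

(-2.286, -5.071)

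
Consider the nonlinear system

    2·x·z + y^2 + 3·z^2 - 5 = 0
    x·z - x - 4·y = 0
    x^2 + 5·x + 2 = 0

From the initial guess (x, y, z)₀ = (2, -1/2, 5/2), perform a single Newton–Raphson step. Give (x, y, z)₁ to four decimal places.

(0.2222, -0.3093, 1.7147)

At (2, -1/2, 5/2): F = (24.0000, 5.0000, 16.0000).
Jacobian J = [[2·z, 2·y, 2·x + 6·z], [z - 1, -4, x], [2·x + 5, 0, 0]].
At the point, J = [[5.0000, -1.0000, 19.0000], [1.5000, -4.0000, 2.0000], [9.0000, 0.0000, 0.0000]] (det J = 666.0000).
Solving J·Δ = −F gives Δ = (-1.7778, 0.1907, -0.7853).
Then the next iterate is (x, y, z)₁ = (0.2222, -0.3093, 1.7147).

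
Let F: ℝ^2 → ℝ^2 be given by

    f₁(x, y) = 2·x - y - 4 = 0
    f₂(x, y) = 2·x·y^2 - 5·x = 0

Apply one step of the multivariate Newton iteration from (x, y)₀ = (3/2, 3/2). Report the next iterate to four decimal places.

At (3/2, 3/2): F = (-2.5000, -0.7500).
Jacobian J = [[2, -1], [2·y^2 - 5, 4·x·y]].
At the point, J = [[2.0000, -1.0000], [-0.5000, 9.0000]] (det J = 17.5000).
Solving J·Δ = −F gives Δ = (1.3286, 0.1571).
Then the next iterate is (x, y)₁ = (2.8286, 1.6571).

(2.8286, 1.6571)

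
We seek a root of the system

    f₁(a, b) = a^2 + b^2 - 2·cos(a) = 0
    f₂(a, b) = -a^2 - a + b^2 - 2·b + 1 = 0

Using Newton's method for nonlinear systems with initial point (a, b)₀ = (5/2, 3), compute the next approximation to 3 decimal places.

At (5/2, 3): F = (16.85229, -4.750).
Jacobian J = [[2·a + 2·sin(a), 2·b], [-2·a - 1, 2·b - 2]].
At the point, J = [[6.19694, 6.000], [-6.000, 4.000]] (det J = 60.78778).
Solving J·Δ = −F gives Δ = (-1.578, -1.179).
Then the next iterate is (a, b)₁ = (0.922, 1.821).

(0.922, 1.821)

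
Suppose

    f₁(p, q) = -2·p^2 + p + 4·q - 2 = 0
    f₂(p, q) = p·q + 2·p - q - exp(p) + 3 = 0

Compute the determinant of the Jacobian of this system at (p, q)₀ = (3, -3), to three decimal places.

62.342

J = [[-4·p + 1, 4], [q - exp(p) + 2, p - 1]].
At the point, J = [[-11.000, 4.000], [-21.08554, 2.000]].
det J = 62.342.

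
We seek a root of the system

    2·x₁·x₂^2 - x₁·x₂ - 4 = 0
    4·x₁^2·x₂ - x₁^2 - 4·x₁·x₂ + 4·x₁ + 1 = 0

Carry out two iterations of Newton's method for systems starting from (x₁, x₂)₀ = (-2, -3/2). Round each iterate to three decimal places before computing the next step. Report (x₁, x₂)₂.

At (-2, -3/2): F = (-16.000, -47.000).
Jacobian J = [[2·x₂^2 - x₂, 4·x₁·x₂ - x₁], [8·x₁·x₂ - 2·x₁ - 4·x₂ + 4, 4·x₁^2 - 4·x₁]].
At the point, J = [[6.000, 14.000], [38.000, 24.000]] (det J = -388.000).
Solving J·Δ = −F gives Δ = (0.706, 0.840).
Then the next iterate is (x₁, x₂)₁ = (-1.294, -0.660).
Round to (-1.294, -0.660) and repeat: F = (-5.98137, -13.68711), J = [[1.53120, 4.71016], [16.06032, 11.87374]].
Δ = (-0.114, 1.307), so (x₁, x₂)₂ = (-1.408, 0.647).

(-1.408, 0.647)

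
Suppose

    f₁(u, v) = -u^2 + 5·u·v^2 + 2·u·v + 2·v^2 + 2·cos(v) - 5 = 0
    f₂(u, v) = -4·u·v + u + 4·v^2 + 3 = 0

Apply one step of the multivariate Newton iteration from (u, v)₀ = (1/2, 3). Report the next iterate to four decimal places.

(0.5930, 1.5238)

At (1/2, 3): F = (36.270015, 33.5000).
Jacobian J = [[-2·u + 5·v^2 + 2·v, 10·u·v + 2·u + 4·v - 2·sin(v)], [-4·v + 1, -4·u + 8·v]].
At the point, J = [[50.0000, 27.717760], [-11.0000, 22.0000]] (det J = 1404.895360).
Solving J·Δ = −F gives Δ = (0.0930, -1.4762).
Then the next iterate is (u, v)₁ = (0.5930, 1.5238).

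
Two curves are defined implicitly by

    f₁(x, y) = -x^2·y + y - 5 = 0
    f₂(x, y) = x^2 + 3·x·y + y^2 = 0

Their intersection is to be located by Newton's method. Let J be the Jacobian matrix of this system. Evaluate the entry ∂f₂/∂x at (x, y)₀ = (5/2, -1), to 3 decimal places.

∂f₂/∂x = 2·x + 3·y.
At (5/2, -1) this is 2.000.

2.000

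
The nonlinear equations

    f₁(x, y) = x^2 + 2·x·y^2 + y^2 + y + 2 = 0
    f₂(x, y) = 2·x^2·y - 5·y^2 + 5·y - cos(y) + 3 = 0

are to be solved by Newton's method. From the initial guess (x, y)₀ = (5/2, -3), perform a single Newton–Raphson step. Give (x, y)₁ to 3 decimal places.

At (5/2, -3): F = (59.250, -93.51001).
Jacobian J = [[2·x + 2·y^2, 4·x·y + 2·y + 1], [4·x·y, 2·x^2 - 10·y + sin(y) + 5]].
At the point, J = [[23.000, -35.000], [-30.000, 47.35888]] (det J = 39.25424).
Solving J·Δ = −F gives Δ = (11.893, 9.508).
Then the next iterate is (x, y)₁ = (14.393, 6.508).

(14.393, 6.508)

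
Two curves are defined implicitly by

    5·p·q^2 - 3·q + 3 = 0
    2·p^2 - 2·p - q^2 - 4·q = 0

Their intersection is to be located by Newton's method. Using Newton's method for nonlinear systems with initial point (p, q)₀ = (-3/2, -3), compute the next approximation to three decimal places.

At (-3/2, -3): F = (-55.500, 10.500).
Jacobian J = [[5·q^2, 10·p·q - 3], [4·p - 2, -2·q - 4]].
At the point, J = [[45.000, 42.000], [-8.000, 2.000]] (det J = 426.000).
Solving J·Δ = −F gives Δ = (1.296, -0.067).
Then the next iterate is (p, q)₁ = (-0.204, -3.067).

(-0.204, -3.067)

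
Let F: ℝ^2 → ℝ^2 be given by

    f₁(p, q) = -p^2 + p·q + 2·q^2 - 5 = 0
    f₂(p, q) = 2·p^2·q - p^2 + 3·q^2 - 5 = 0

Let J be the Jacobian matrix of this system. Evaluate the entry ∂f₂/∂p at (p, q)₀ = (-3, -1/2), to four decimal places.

12.0000

∂f₂/∂p = 4·p·q - 2·p.
At (-3, -1/2) this is 12.0000.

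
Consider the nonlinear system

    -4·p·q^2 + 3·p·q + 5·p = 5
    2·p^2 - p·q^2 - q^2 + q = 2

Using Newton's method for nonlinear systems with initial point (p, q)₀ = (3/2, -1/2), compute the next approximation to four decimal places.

At (3/2, -1/2): F = (-1.2500, 1.3750).
Jacobian J = [[-4·q^2 + 3·q + 5, -8·p·q + 3·p], [4·p - q^2, -2·p·q - 2·q + 1]].
At the point, J = [[2.5000, 10.5000], [5.7500, 3.5000]] (det J = -51.6250).
Solving J·Δ = −F gives Δ = (-0.3644, 0.2058).
Then the next iterate is (p, q)₁ = (1.1356, -0.2942).

(1.1356, -0.2942)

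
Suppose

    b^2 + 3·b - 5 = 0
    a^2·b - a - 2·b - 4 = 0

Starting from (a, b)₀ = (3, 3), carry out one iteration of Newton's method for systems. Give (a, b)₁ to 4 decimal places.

(2.7712, 1.5556)

At (3, 3): F = (13.0000, 14.0000).
Jacobian J = [[0, 2·b + 3], [2·a·b - 1, a^2 - 2]].
At the point, J = [[0.0000, 9.0000], [17.0000, 7.0000]] (det J = -153.0000).
Solving J·Δ = −F gives Δ = (-0.2288, -1.4444).
Then the next iterate is (a, b)₁ = (2.7712, 1.5556).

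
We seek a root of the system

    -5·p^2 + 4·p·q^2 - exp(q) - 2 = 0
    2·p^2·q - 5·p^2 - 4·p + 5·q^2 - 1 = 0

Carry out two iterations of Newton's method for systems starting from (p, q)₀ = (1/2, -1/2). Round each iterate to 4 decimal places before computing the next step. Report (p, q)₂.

(1.1110, -2.0180)

At (1/2, -1/2): F = (-3.356531, -3.2500).
Jacobian J = [[-10·p + 4·q^2, 8·p·q - exp(q)], [4·p·q - 10·p - 4, 2·p^2 + 10·q]].
At the point, J = [[-4.0000, -2.606531], [-10.0000, -4.5000]] (det J = -8.065307).
Solving J·Δ = −F gives Δ = (0.8224, -2.5498).
Then the next iterate is (p, q)₁ = (1.3224, -3.0498).
Round to (1.3224, -3.0498) and repeat: F = (38.408974, 20.806466), J = [[23.981120, -32.311813], [-33.356222, -27.000516]].
Δ = (-0.2114, 1.0318), so (p, q)₂ = (1.1110, -2.0180).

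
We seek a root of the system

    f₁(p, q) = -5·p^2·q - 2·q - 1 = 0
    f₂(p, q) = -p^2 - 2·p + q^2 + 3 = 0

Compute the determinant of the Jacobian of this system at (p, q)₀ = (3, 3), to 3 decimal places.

-916.000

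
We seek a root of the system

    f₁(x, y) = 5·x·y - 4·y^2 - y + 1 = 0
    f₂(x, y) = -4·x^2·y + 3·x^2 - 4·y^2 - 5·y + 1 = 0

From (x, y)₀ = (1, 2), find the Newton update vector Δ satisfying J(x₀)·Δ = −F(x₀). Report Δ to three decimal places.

(-0.500, -1.000)

At (1, 2): F = (-7.000, -30.000).
Jacobian J = [[5·y, 5·x - 8·y - 1], [-8·x·y + 6·x, -4·x^2 - 8·y - 5]].
At the point, J = [[10.000, -12.000], [-10.000, -25.000]] (det J = -370.000).
Solving J·Δ = −F gives Δ = (-0.500, -1.000).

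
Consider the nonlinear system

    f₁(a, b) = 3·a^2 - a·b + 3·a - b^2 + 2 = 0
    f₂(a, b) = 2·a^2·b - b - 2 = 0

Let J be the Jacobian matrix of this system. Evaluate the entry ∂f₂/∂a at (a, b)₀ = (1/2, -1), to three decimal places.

-2.000

∂f₂/∂a = 4·a·b.
At (1/2, -1) this is -2.000.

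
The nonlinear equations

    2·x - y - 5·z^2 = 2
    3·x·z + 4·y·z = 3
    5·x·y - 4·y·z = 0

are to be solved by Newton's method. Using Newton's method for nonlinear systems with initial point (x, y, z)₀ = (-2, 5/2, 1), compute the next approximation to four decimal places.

At (-2, 5/2, 1): F = (-13.5000, 1.0000, -35.0000).
Jacobian J = [[2, -1, -10·z], [3·z, 4·z, 3·x + 4·y], [5·y, 5·x - 4·z, -4·y]].
At the point, J = [[2.0000, -1.0000, -10.0000], [3.0000, 4.0000, 4.0000], [12.5000, -14.0000, -10.0000]] (det J = 872.0000).
Solving J·Δ = −F gives Δ = (1.5436, -0.4071, -1.0006).
Then the next iterate is (x, y, z)₁ = (-0.4564, 2.0929, -0.0006).

(-0.4564, 2.0929, -0.0006)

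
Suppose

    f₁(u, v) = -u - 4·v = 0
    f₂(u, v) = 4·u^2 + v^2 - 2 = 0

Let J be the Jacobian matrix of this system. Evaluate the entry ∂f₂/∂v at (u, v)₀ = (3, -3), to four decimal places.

∂f₂/∂v = 2·v.
At (3, -3) this is -6.0000.

-6.0000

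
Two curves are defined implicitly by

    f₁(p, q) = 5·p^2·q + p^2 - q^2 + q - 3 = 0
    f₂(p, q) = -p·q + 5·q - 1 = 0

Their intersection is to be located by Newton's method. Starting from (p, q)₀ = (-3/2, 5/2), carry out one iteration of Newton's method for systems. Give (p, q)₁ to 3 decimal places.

At (-3/2, 5/2): F = (23.625, 15.250).
Jacobian J = [[10·p·q + 2·p, 5·p^2 - 2·q + 1], [-q, -p + 5]].
At the point, J = [[-40.500, 7.250], [-2.500, 6.500]] (det J = -245.125).
Solving J·Δ = −F gives Δ = (0.175, -2.279).
Then the next iterate is (p, q)₁ = (-1.325, 0.221).

(-1.325, 0.221)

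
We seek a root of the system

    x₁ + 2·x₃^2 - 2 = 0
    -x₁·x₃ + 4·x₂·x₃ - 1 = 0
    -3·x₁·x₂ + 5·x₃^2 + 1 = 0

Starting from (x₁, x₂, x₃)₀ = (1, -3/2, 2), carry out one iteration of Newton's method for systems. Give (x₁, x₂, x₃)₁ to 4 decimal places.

At (1, -3/2, 2): F = (7.0000, -15.0000, 25.5000).
Jacobian J = [[1, 0, 4·x₃], [-x₃, 4·x₃, -x₁ + 4·x₂], [-3·x₂, -3·x₁, 10·x₃]].
At the point, J = [[1.0000, 0.0000, 8.0000], [-2.0000, 8.0000, -7.0000], [4.5000, -3.0000, 20.0000]] (det J = -101.0000).
Solving J·Δ = −F gives Δ = (-2.9604, 0.6931, -0.5050).
Then the next iterate is (x₁, x₂, x₃)₁ = (-1.9604, -0.8069, 1.4950).

(-1.9604, -0.8069, 1.4950)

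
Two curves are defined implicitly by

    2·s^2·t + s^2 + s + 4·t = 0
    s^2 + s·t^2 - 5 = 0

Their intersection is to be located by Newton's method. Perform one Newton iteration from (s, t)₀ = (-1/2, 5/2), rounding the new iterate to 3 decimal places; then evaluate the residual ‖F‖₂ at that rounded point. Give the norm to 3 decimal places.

6.078

At (-1/2, 5/2): F = (11.000, -7.875).
Jacobian J = [[4·s·t + 2·s + 1, 2·s^2 + 4], [2·s + t^2, 2·s·t]].
At the point, J = [[-5.000, 4.500], [5.250, -2.500]] (det J = -11.125).
Solving J·Δ = −F gives Δ = (0.713, -1.652).
Then the next iterate is (s, t)₁ = (0.213, 0.848).
Re-evaluating at (0.213, 0.848): F = (3.72731, -4.80146), so ‖F‖₂ = 6.078.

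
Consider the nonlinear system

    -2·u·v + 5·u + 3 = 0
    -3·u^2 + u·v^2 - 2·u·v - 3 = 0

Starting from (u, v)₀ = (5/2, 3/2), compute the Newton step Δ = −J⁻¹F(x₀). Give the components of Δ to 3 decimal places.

At (5/2, 3/2): F = (8.000, -23.625).
Jacobian J = [[-2·v + 5, -2·u], [-6·u + v^2 - 2·v, 2·u·v - 2·u]].
At the point, J = [[2.000, -5.000], [-15.750, 2.500]] (det J = -73.750).
Solving J·Δ = −F gives Δ = (-1.331, 1.068).

(-1.331, 1.068)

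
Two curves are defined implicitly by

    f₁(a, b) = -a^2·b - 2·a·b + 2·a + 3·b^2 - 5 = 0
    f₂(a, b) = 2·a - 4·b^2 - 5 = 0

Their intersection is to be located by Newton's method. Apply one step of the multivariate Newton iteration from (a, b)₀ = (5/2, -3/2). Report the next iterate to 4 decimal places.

At (5/2, -3/2): F = (23.6250, -9.0000).
Jacobian J = [[-2·a·b - 2·b + 2, -a^2 - 2·a + 6·b], [2, -8·b]].
At the point, J = [[12.5000, -20.2500], [2.0000, 12.0000]] (det J = 190.5000).
Solving J·Δ = −F gives Δ = (-0.5315, 0.8386).
Then the next iterate is (a, b)₁ = (1.9685, -0.6614).

(1.9685, -0.6614)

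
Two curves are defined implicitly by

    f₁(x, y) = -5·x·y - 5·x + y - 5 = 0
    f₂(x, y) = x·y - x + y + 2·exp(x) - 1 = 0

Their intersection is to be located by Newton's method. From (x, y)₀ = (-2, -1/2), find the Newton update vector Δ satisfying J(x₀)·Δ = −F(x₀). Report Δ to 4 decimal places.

At (-2, -1/2): F = (-0.5000, 1.770671).
Jacobian J = [[-5·y - 5, -5·x + 1], [y + 2·exp(x) - 1, x + 1]].
At the point, J = [[-2.5000, 11.0000], [-1.229329, -1.0000]] (det J = 16.022624).
Solving J·Δ = −F gives Δ = (1.1844, 0.3146).

(1.1844, 0.3146)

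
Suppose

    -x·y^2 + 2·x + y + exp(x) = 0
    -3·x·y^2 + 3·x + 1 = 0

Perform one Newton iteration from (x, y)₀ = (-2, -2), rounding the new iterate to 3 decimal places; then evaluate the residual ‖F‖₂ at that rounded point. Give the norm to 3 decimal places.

At (-2, -2): F = (2.13534, 19.000).
Jacobian J = [[-y^2 + exp(x) + 2, -2·x·y + 1], [-3·y^2 + 3, -6·x·y]].
At the point, J = [[-1.86466, -7.000], [-9.000, -24.000]] (det J = -18.24805).
Solving J·Δ = −F gives Δ = (4.480, -0.888).
Then the next iterate is (x, y)₁ = (2.480, -2.888).
Re-evaluating at (2.480, -2.888): F = (-6.67128, -53.61365), so ‖F‖₂ = 54.027.

54.027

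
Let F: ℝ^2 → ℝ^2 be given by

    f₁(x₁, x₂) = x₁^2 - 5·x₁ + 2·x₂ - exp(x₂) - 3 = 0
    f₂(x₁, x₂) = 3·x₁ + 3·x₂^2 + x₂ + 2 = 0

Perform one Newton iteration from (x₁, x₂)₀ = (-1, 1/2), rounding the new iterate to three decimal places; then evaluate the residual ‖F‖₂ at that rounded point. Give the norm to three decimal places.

0.278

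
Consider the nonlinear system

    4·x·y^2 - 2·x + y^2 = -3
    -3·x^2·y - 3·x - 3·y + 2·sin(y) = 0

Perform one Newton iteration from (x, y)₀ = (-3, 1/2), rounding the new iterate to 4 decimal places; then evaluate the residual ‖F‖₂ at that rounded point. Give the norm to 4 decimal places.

3.2580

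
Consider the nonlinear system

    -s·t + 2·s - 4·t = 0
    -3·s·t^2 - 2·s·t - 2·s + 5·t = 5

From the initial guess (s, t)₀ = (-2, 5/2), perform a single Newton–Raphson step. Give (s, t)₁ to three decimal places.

(-5.282, -1.180)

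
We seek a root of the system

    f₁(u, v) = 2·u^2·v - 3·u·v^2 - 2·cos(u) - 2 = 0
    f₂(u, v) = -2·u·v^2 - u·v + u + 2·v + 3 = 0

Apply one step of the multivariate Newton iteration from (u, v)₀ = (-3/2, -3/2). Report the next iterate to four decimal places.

(-0.4581, -1.3334)

At (-3/2, -3/2): F = (1.233526, 3.0000).
Jacobian J = [[4·u·v - 3·v^2 + 2·sin(u), 2·u^2 - 6·u·v], [-2·v^2 - v + 1, -4·u·v - u + 2]].
At the point, J = [[0.255010, -9.0000], [-2.0000, -5.5000]] (det J = -19.402555).
Solving J·Δ = −F gives Δ = (1.0419, 0.1666).
Then the next iterate is (u, v)₁ = (-0.4581, -1.3334).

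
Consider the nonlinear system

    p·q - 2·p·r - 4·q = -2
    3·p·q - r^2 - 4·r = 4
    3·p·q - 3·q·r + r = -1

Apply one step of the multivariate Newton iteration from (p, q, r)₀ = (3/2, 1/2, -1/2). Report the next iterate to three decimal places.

At (3/2, 1/2, -1/2): F = (2.250, 0.000, 3.500).
Jacobian J = [[q - 2·r, p - 4, -2·p], [3·q, 3·p, -2·r - 4], [3·q, 3·p - 3·r, -3·q + 1]].
At the point, J = [[1.500, -2.500, -3.000], [1.500, 4.500, -3.000], [1.500, 6.000, -0.500]] (det J = 26.250).
Solving J·Δ = −F gives Δ = (-4.150, 0.321, -1.593).
Then the next iterate is (p, q, r)₁ = (-2.650, 0.821, -2.093).

(-2.650, 0.821, -2.093)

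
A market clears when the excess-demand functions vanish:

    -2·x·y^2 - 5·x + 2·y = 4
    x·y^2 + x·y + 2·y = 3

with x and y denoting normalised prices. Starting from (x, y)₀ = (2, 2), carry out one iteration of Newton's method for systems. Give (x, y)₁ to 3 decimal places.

(0.194, 1.819)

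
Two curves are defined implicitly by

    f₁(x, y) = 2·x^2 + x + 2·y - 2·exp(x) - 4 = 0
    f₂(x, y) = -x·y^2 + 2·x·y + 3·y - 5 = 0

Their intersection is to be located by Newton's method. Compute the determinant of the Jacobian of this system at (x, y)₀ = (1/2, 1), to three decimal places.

-2.892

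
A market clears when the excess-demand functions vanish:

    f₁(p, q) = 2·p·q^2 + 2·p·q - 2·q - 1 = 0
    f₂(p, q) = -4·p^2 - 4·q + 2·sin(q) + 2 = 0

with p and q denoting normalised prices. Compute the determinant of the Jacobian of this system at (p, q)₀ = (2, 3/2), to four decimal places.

J = [[2·q^2 + 2·q, 4·p·q + 2·p - 2], [-8·p, 2·cos(q) - 4]].
At the point, J = [[7.5000, 14.0000], [-16.0000, -3.858526]].
det J = 195.0611.

195.0611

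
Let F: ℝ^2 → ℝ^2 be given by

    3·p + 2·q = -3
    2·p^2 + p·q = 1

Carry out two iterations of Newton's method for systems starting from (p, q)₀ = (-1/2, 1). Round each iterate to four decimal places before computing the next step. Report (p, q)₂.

(-0.6000, -0.6000)

At (-1/2, 1): F = (3.5000, -1.0000).
Jacobian J = [[3, 2], [4·p + q, p]].
At the point, J = [[3.0000, 2.0000], [-1.0000, -0.5000]] (det J = 0.5000).
Solving J·Δ = −F gives Δ = (-0.5000, -1.0000).
Then the next iterate is (p, q)₁ = (-1.0000, 0.0000).
Round to (-1.0000, 0.0000) and repeat: F = (0.0000, 1.0000), J = [[3.0000, 2.0000], [-4.0000, -1.0000]].
Δ = (0.4000, -0.6000), so (p, q)₂ = (-0.6000, -0.6000).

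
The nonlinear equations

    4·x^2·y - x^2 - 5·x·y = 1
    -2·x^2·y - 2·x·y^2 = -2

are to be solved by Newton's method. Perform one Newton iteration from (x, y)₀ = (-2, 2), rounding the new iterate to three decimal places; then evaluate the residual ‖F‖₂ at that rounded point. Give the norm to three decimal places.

13.173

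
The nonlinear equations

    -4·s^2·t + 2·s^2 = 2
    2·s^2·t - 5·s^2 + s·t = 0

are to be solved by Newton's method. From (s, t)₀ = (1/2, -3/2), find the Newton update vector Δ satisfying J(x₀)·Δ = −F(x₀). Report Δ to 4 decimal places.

(-1.8333, -14.6667)

At (1/2, -3/2): F = (0.0000, -2.7500).
Jacobian J = [[-8·s·t + 4·s, -4·s^2], [4·s·t - 10·s + t, 2·s^2 + s]].
At the point, J = [[8.0000, -1.0000], [-9.5000, 1.0000]] (det J = -1.5000).
Solving J·Δ = −F gives Δ = (-1.8333, -14.6667).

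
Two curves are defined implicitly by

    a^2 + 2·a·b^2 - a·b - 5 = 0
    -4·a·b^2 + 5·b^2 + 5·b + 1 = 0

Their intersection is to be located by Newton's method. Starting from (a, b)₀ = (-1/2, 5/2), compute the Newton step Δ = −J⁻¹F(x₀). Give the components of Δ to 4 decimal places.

(0.5348, -1.0970)

At (-1/2, 5/2): F = (-9.7500, 57.2500).
Jacobian J = [[2·a + 2·b^2 - b, 4·a·b - a], [-4·b^2, -8·a·b + 10·b + 5]].
At the point, J = [[9.0000, -4.5000], [-25.0000, 40.0000]] (det J = 247.5000).
Solving J·Δ = −F gives Δ = (0.5348, -1.0970).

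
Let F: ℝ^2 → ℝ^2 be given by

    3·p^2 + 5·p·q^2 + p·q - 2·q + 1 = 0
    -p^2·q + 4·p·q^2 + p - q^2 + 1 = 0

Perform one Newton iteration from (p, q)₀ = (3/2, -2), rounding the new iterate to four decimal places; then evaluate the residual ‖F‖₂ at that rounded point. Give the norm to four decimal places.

14.1379

At (3/2, -2): F = (38.7500, 27.0000).
Jacobian J = [[6·p + 5·q^2 + q, 10·p·q + p - 2], [-2·p·q + 4·q^2 + 1, -p^2 + 8·p·q - 2·q]].
At the point, J = [[27.0000, -30.5000], [23.0000, -22.2500]] (det J = 100.7500).
Solving J·Δ = −F gives Δ = (0.3840, 1.6104).
Then the next iterate is (p, q)₁ = (1.8840, -0.3896).
Re-evaluating at (1.8840, -0.3896): F = (13.123406, 5.258955), so ‖F‖₂ = 14.1379.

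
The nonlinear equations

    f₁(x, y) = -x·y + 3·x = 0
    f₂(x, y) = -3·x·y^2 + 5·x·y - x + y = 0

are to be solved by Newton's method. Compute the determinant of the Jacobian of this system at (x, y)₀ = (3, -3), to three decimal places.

291.000

J = [[-y + 3, -x], [-3·y^2 + 5·y - 1, -6·x·y + 5·x + 1]].
At the point, J = [[6.000, -3.000], [-43.000, 70.000]].
det J = 291.000.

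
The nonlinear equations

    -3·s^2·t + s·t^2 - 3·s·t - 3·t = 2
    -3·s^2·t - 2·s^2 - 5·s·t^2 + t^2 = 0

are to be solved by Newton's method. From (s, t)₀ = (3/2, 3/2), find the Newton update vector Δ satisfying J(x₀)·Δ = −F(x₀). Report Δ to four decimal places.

At (3/2, 3/2): F = (-20.0000, -29.2500).
Jacobian J = [[-6·s·t + t^2 - 3·t, -3·s^2 + 2·s·t - 3·s - 3], [-6·s·t - 4·s - 5·t^2, -3·s^2 - 10·s·t + 2·t]].
At the point, J = [[-15.7500, -9.7500], [-30.7500, -26.2500]] (det J = 113.6250).
Solving J·Δ = −F gives Δ = (-2.1106, 1.3581).

(-2.1106, 1.3581)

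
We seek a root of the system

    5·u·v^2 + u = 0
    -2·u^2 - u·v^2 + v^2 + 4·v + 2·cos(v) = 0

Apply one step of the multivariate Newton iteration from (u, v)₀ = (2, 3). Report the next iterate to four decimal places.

(1.7718, 1.6416)

At (2, 3): F = (92.0000, -6.979985).
Jacobian J = [[5·v^2 + 1, 10·u·v], [-4·u - v^2, -2·u·v + 2·v - 2·sin(v) + 4]].
At the point, J = [[46.0000, 60.0000], [-17.0000, -2.282240]] (det J = 915.016959).
Solving J·Δ = −F gives Δ = (-0.2282, -1.3584).
Then the next iterate is (u, v)₁ = (1.7718, 1.6416).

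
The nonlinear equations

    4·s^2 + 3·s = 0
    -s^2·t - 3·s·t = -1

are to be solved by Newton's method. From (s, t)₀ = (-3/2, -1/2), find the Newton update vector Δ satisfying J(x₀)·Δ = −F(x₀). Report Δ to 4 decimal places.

At (-3/2, -1/2): F = (4.5000, -0.1250).
Jacobian J = [[8·s + 3, 0], [-2·s·t - 3·t, -s^2 - 3·s]].
At the point, J = [[-9.0000, 0.0000], [0.0000, 2.2500]] (det J = -20.2500).
Solving J·Δ = −F gives Δ = (0.5000, 0.0556).

(0.5000, 0.0556)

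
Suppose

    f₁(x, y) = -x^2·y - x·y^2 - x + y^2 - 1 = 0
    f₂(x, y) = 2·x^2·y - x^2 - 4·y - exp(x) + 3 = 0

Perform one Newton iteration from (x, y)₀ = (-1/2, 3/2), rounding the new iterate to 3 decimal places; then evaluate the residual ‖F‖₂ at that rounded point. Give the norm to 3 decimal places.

At (-1/2, 3/2): F = (2.500, -3.10653).
Jacobian J = [[-2·x·y - y^2 - 1, -x^2 - 2·x·y + 2·y], [4·x·y - 2·x - exp(x), 2·x^2 - 4]].
At the point, J = [[-1.750, 4.250], [-2.60653, -3.500]] (det J = 17.20276).
Solving J·Δ = −F gives Δ = (-0.259, -0.695).
Then the next iterate is (x, y)₁ = (-0.759, 0.805).
Re-evaluating at (-0.759, 0.805): F = (0.43513, -0.33672), so ‖F‖₂ = 0.550.

0.550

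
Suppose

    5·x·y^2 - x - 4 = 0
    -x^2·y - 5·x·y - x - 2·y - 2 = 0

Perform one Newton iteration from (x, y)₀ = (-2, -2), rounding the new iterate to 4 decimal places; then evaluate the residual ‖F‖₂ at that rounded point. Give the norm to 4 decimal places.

32.9796

At (-2, -2): F = (-42.0000, -8.0000).
Jacobian J = [[5·y^2 - 1, 10·x·y], [-2·x·y - 5·y - 1, -x^2 - 5·x - 2]].
At the point, J = [[19.0000, 40.0000], [1.0000, 4.0000]] (det J = 36.0000).
Solving J·Δ = −F gives Δ = (-4.2222, 3.0556).
Then the next iterate is (x, y)₁ = (-6.2222, 1.0556).
Re-evaluating at (-6.2222, 1.0556): F = (-32.444519, -5.916598), so ‖F‖₂ = 32.9796.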